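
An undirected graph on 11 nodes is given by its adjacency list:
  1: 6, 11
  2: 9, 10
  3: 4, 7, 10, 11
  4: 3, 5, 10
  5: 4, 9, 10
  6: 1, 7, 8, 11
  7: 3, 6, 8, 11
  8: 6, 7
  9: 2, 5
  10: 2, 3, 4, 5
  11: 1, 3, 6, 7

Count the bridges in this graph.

The edges on the cycle 3-4-5-9-2-10-3 are not bridges since each lies on that cycle.
Every edge lies on some cycle, so there are no bridges.

0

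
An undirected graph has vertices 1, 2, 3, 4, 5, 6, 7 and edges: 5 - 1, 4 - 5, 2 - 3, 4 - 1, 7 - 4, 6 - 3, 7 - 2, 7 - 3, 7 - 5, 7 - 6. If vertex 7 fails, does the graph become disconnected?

Deleting 7 raises the number of components from 1 to 2, so 7 is a cut vertex.

Yes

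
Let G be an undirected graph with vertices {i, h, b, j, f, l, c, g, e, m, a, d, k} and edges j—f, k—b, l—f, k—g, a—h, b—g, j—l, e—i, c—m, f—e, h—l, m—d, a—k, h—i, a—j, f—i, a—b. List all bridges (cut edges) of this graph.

The edges on the cycle a-k-g-b-a are not bridges since each lies on that cycle.
But removing c—m disconnects c from m; removing m—d disconnects m from d — these are bridges.

c-m, d-m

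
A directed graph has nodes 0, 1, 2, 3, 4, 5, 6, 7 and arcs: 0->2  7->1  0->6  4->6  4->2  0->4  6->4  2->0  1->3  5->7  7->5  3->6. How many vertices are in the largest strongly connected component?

4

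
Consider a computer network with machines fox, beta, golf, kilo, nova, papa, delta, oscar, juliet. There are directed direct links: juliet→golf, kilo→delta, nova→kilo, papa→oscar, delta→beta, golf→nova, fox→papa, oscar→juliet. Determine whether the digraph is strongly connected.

There is no directed path from papa to fox, so the graph is not strongly connected.

No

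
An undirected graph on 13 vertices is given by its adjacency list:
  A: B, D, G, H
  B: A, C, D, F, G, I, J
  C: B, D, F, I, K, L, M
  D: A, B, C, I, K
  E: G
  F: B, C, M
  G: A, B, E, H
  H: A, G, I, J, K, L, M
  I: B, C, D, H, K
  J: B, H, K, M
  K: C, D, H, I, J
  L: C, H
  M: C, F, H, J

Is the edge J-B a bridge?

After removing J-B, the path J-K-I-B still connects them, so the edge is not a bridge.

No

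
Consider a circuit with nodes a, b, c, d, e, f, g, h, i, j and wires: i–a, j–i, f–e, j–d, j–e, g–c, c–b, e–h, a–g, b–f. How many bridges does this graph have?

2

The edges on the cycle j-i-a-g-c-b-f-e-j are not bridges since each lies on that cycle.
But removing h–e disconnects h from e; removing j–d disconnects j from d — these are bridges.
That makes 2 bridges.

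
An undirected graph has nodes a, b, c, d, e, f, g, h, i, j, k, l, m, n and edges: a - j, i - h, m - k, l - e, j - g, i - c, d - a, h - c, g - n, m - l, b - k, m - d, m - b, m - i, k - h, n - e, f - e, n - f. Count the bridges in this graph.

The edges on the cycle n-f-e-n are not bridges since each lies on that cycle.
Every edge lies on some cycle, so there are no bridges.

0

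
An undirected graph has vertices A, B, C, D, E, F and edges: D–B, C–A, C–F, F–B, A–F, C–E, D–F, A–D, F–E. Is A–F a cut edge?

No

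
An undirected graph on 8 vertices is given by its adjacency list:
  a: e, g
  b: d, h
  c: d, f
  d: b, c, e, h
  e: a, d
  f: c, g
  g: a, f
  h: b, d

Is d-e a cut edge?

After removing d-e, the path d-c-f-g-a-e still connects them, so the edge is not a bridge.

No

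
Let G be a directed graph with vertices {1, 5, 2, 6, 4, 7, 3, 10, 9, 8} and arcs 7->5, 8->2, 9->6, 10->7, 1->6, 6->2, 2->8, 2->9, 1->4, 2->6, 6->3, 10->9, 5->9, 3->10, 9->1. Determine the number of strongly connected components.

2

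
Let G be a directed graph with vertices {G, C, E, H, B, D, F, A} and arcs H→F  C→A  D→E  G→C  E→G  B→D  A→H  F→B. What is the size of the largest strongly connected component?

{A, B, C, D, E, F, G, H} are all mutually reachable — one SCC of size 8.
The largest has 8 vertices.

8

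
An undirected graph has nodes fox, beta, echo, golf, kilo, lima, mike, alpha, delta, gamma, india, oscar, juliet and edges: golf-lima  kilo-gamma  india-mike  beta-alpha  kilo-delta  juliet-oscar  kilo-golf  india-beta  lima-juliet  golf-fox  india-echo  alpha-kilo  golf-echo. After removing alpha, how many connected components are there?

1

With alpha gone, the remaining components are: {fox, beta, echo, golf, kilo, lima, mike, delta, gamma, india, oscar, juliet}.
That is 1 component.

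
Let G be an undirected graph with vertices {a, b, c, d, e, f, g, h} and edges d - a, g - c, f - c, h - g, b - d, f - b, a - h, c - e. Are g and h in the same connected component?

From g we can reach a, b, c, d, e, f, g, h, which includes h.

Yes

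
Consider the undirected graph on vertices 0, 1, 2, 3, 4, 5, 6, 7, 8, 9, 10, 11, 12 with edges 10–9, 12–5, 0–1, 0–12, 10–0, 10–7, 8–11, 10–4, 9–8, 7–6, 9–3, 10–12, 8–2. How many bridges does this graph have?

The edges on the cycle 10-0-12-10 are not bridges since each lies on that cycle.
But removing 0–1 disconnects 0 from 1; removing 11–8 disconnects 11 from 8; removing 7–10 disconnects 7 from 10; removing 9–3 disconnects 9 from 3 — these are bridges.
In total 10 edges are bridges.

10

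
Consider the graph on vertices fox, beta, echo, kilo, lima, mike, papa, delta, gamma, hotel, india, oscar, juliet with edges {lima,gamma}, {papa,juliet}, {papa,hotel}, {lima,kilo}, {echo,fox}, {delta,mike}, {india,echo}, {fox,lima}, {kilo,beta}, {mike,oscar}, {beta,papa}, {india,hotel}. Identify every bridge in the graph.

delta-mike, gamma-lima, juliet-papa, mike-oscar

The edges on the cycle india-echo-fox-lima-kilo-beta-papa-hotel-india are not bridges since each lies on that cycle.
But removing delta—mike disconnects delta from mike; removing juliet—papa disconnects juliet from papa; removing gamma—lima disconnects gamma from lima; removing mike—oscar disconnects mike from oscar — these are bridges.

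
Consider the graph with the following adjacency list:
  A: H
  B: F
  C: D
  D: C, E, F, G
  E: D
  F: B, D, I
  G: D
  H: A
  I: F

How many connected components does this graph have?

2

Starting from A we can reach A, H. That is one component of size 2.
Starting from B we can reach B, C, D, E, F, G, I. That is one component of size 7.
Total: 2 components.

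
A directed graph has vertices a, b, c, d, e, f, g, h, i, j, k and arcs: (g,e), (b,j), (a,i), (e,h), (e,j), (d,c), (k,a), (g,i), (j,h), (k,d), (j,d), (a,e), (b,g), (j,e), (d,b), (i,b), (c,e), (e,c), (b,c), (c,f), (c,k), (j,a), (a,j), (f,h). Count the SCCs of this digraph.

{a, b, c, d, e, g, i, j, k} are all mutually reachable — one SCC of size 9.
{f} is an SCC by itself.
{h} is an SCC by itself.
That gives 3 strongly connected components.

3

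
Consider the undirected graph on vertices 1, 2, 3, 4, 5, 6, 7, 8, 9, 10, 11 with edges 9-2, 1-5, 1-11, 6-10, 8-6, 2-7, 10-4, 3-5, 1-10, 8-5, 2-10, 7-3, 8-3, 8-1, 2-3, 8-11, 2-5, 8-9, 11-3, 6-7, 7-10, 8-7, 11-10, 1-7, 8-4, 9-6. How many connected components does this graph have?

Starting from 1 we can reach 1, 2, 3, 4, 5, 6, 7, 8, 9, 10, 11. That is one component of size 11.
Total: 1 component.

1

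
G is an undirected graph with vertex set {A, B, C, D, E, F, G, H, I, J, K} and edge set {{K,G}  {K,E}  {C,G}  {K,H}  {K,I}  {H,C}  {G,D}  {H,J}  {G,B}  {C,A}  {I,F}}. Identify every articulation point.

Removing C increases the component count from 1 to 2, so C is a cut vertex.
Removing G increases the component count from 1 to 3, so G is a cut vertex.
Removing H increases the component count from 1 to 2, so H is a cut vertex.
Likewise I, K are cut vertices.
By contrast removing B leaves 1 component; it is not a cut vertex. No other vertex is a cut vertex either.

C, G, H, I, K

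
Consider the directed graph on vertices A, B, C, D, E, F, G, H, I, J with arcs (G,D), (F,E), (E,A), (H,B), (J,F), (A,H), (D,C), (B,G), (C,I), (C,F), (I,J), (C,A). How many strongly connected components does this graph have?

{A, B, C, D, E, F, G, H, I, J} are all mutually reachable — one SCC of size 10.
That gives 1 strongly connected component.

1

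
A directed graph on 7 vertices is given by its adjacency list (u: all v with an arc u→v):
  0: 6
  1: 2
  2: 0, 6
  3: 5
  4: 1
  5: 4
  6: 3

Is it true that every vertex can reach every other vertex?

Yes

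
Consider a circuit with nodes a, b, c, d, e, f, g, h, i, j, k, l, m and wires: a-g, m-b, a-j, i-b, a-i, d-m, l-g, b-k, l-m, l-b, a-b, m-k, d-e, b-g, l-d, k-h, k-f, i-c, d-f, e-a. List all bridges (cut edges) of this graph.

a-j, c-i, h-k

The edges on the cycle a-i-b-a are not bridges since each lies on that cycle.
But removing a-j disconnects a from j; removing k-h disconnects k from h; removing i-c disconnects i from c — these are bridges.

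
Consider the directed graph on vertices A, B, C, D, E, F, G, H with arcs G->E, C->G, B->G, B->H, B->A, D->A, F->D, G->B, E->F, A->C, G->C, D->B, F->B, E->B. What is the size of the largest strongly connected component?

7

{A, B, C, D, E, F, G} are all mutually reachable — one SCC of size 7.
{H} is an SCC by itself.
The largest has 7 vertices.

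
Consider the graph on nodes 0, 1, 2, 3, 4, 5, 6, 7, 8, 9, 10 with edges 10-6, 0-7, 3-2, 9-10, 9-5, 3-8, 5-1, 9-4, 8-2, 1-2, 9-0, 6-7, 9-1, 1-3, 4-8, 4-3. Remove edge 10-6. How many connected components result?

1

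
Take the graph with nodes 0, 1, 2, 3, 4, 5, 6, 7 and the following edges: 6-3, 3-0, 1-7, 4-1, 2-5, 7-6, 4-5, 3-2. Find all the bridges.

0-3

The edges on the cycle 4-1-7-6-3-2-5-4 are not bridges since each lies on that cycle.
But removing 3-0 disconnects 3 from 0 — this is a bridge.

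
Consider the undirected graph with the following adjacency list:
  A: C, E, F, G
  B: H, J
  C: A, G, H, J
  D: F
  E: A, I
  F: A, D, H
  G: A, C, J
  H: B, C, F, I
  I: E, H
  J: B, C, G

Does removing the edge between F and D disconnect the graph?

Yes

Removing F-D leaves no path between F and D: the component count goes from 1 to 2. So it is a bridge.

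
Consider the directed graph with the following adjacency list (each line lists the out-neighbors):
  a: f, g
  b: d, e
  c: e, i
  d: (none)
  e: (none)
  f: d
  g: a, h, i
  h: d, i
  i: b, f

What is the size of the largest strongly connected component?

{a, g} are all mutually reachable — one SCC of size 2.
{d} is an SCC by itself.
{b} is an SCC by itself.
{h} is an SCC by itself.
{c} is an SCC by itself.
(and 3 more singleton SCCs)
The largest has 2 vertices.

2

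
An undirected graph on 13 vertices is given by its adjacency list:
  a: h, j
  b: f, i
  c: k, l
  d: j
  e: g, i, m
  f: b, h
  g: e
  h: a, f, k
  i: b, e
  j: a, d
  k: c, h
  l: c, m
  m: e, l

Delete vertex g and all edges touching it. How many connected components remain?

With g gone, the remaining components are: {a, b, c, d, e, f, h, i, j, k, l, m}.
That is 1 component.

1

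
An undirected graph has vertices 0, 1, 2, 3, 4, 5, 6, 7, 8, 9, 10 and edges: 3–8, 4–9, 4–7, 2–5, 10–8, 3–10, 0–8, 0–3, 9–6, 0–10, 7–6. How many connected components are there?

4

1 is isolated — a component by itself.
Starting from 2 we can reach 2, 5. That is one component of size 2.
Starting from 4 we can reach 4, 6, 7, 9. That is one component of size 4.
Starting from 0 we can reach 0, 3, 8, 10. That is one component of size 4.
Total: 4 components.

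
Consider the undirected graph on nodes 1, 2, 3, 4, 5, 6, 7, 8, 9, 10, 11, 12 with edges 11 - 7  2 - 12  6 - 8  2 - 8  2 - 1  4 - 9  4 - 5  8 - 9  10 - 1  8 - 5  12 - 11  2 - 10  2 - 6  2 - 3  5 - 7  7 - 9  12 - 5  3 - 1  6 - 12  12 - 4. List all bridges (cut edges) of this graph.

none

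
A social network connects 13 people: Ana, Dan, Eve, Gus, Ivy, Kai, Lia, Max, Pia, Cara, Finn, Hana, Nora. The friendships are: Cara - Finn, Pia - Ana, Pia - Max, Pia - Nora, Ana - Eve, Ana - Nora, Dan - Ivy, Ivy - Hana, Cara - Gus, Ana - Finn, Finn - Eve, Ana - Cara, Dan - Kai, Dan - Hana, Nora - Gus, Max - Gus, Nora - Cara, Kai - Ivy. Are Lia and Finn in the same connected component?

The component containing Lia is {Lia}, and Finn is not in it.

No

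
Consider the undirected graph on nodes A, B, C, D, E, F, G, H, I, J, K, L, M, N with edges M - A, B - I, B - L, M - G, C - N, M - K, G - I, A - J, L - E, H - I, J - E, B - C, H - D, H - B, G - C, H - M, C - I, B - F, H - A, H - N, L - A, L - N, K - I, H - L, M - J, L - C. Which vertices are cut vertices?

Removing B increases the component count from 1 to 2, so B is a cut vertex.
Removing H increases the component count from 1 to 2, so H is a cut vertex.
By contrast removing C leaves 1 component; it is not a cut vertex. No other vertex is a cut vertex either.

B, H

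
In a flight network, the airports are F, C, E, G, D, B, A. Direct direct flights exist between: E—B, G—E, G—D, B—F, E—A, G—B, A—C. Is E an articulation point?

Deleting E raises the number of components from 1 to 2, so E is a cut vertex.

Yes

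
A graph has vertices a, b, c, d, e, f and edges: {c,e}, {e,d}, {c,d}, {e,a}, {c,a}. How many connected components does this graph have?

3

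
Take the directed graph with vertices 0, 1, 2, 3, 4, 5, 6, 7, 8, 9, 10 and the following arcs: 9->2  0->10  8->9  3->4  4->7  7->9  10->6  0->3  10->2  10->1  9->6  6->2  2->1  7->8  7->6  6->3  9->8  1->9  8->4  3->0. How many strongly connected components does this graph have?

2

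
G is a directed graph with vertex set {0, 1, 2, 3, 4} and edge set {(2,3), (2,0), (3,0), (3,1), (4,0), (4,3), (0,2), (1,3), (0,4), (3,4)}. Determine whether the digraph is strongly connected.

From 0 we can reach every vertex (0, 1, 2, 3, 4), and every vertex can reach 0 (0, 1, 2, 3, 4). So the whole graph is one strongly connected component.

Yes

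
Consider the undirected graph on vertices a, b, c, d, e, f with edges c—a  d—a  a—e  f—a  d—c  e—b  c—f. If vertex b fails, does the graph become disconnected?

Deleting b leaves 1 component (was 1), so b is not a cut vertex.

No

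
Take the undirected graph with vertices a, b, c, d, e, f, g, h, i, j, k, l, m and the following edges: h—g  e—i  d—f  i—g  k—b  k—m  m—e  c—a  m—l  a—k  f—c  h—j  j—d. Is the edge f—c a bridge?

No

After removing f—c, the path f-d-j-h-g-i-e-m-k-a-c still connects them, so the edge is not a bridge.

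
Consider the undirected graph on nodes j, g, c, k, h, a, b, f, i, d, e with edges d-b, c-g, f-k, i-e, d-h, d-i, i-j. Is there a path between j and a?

The component containing j is {b, d, e, h, i, j}, and a is not in it.

No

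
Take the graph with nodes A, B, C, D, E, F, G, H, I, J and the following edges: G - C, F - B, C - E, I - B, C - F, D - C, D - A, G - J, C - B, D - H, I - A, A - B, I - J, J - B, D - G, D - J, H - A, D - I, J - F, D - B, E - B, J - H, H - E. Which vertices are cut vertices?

none

Removing G, for instance, still leaves 1 component. No single vertex removal increases the component count — the graph has no articulation points.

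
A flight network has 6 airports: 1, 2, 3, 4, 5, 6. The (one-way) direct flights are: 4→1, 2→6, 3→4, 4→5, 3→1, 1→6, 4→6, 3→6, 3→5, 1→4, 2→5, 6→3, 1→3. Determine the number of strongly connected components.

{1, 3, 4, 6} are all mutually reachable — one SCC of size 4.
{2} is an SCC by itself.
{5} is an SCC by itself.
That gives 3 strongly connected components.

3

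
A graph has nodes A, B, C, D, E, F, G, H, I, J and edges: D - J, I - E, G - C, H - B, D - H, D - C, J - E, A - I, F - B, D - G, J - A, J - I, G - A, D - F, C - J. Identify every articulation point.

D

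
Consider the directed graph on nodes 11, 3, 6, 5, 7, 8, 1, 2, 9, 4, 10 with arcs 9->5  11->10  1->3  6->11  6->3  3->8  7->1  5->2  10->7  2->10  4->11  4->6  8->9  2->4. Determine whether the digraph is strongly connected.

From 1 we can reach every vertex (1, 2, 3, 4, 5, 6, 7, 8, 9, 10, 11), and every vertex can reach 1 (1, 2, 3, 4, 5, 6, 7, 8, 9, 10, 11). So the whole graph is one strongly connected component.

Yes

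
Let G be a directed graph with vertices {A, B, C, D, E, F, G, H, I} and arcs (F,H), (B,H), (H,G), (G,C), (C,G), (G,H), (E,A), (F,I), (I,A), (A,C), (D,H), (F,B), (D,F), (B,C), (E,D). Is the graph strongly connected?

No

There is no directed path from F to D, so the graph is not strongly connected.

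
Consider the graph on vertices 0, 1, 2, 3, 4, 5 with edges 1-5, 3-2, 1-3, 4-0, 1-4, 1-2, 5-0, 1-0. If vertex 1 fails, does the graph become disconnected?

Deleting 1 raises the number of components from 1 to 2, so 1 is a cut vertex.

Yes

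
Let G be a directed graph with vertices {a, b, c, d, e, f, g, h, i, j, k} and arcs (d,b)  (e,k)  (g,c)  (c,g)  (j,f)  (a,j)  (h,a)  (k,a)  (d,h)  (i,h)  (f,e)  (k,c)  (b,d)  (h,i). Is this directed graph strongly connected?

No

There is no directed path from c to d, so the graph is not strongly connected.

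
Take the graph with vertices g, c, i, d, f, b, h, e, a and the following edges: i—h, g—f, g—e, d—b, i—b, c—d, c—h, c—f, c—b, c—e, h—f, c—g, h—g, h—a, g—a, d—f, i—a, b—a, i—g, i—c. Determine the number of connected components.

1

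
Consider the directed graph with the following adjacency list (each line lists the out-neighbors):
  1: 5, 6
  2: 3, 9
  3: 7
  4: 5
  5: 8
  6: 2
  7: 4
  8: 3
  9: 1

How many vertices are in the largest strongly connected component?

{3, 4, 5, 7, 8} are all mutually reachable — one SCC of size 5.
{1, 2, 6, 9} are all mutually reachable — one SCC of size 4.
The largest has 5 vertices.

5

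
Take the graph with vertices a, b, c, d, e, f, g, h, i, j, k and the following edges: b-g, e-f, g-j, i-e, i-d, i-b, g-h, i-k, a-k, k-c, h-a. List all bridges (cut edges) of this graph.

The edges on the cycle i-b-g-h-a-k-i are not bridges since each lies on that cycle.
But removing g-j disconnects g from j; removing e-f disconnects e from f; removing i-d disconnects i from d; removing c-k disconnects c from k — these are bridges.
In total 5 edges are bridges.

c-k, d-i, e-f, e-i, g-j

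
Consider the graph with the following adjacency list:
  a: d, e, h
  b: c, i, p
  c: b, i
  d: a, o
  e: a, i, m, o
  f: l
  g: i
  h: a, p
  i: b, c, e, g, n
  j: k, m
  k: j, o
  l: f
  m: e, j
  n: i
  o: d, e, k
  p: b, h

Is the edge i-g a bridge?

Removing i-g leaves no path between i and g: the component count goes from 2 to 3. So it is a bridge.

Yes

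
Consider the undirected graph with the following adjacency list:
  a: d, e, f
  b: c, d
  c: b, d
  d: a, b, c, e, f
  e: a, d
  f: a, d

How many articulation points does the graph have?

Removing d increases the component count from 1 to 2, so d is a cut vertex.
By contrast removing e leaves 1 component; it is not a cut vertex. No other vertex is a cut vertex either.

1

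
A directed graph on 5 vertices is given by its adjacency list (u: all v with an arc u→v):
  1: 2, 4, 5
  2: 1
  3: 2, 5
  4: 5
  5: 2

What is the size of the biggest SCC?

4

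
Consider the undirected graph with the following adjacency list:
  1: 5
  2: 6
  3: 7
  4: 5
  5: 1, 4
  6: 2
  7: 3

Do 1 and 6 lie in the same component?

No

The component containing 1 is {1, 4, 5}, and 6 is not in it.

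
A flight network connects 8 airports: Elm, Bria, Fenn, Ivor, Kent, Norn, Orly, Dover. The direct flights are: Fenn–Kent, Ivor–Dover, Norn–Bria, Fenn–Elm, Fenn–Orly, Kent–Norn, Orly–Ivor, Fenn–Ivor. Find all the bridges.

Bria-Norn, Dover-Ivor, Elm-Fenn, Fenn-Kent, Kent-Norn

The edges on the cycle Fenn-Orly-Ivor-Fenn are not bridges since each lies on that cycle.
But removing Bria–Norn disconnects Bria from Norn; removing Kent–Norn disconnects Kent from Norn; removing Fenn–Elm disconnects Fenn from Elm; removing Fenn–Kent disconnects Fenn from Kent — these are bridges.
In total 5 edges are bridges.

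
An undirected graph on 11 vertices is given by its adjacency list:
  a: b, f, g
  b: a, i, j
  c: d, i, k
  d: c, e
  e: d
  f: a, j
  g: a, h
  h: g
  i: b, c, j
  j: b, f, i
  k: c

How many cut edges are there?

6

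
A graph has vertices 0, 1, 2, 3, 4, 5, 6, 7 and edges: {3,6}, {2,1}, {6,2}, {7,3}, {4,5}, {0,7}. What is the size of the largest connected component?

6

Starting from 4 we can reach 4, 5. That is one component of size 2.
Starting from 0 we can reach 0, 1, 2, 3, 6, 7. That is one component of size 6.
The largest has 6 vertices.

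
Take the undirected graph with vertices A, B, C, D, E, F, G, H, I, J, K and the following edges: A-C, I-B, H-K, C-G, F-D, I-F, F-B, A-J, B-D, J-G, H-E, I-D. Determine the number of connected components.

3

Starting from E we can reach E, H, K. That is one component of size 3.
Starting from B we can reach B, D, F, I. That is one component of size 4.
Starting from A we can reach A, C, G, J. That is one component of size 4.
Total: 3 components.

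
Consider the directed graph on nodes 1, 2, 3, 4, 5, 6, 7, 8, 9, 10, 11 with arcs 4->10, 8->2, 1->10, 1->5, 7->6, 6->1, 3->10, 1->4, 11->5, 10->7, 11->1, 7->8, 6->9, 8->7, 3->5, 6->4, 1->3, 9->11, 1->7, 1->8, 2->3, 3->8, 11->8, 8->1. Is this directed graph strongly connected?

There is no directed path from 5 to 2, so the graph is not strongly connected.

No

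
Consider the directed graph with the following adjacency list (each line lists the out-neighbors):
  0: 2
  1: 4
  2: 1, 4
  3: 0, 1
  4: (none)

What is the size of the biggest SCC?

1

{0} is an SCC by itself.
{1} is an SCC by itself.
{2} is an SCC by itself.
{4} is an SCC by itself.
{3} is an SCC by itself.
The largest has 1 vertex.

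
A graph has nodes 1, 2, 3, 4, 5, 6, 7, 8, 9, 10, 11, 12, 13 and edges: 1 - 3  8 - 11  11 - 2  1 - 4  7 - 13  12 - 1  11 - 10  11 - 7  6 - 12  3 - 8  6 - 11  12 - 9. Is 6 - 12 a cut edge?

No

After removing 6 - 12, the path 6-11-8-3-1-12 still connects them, so the edge is not a bridge.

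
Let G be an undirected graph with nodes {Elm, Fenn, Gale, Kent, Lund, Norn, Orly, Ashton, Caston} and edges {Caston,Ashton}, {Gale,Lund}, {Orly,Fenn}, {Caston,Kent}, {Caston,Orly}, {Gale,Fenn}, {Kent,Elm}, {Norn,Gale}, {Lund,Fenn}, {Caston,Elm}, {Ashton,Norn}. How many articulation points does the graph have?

Removing Caston increases the component count from 1 to 2, so Caston is a cut vertex.
By contrast removing Fenn leaves 1 component; it is not a cut vertex. No other vertex is a cut vertex either.

1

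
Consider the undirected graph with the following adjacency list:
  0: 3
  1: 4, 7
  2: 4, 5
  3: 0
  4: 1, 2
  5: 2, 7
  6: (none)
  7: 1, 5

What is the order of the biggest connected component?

6 is isolated — a component by itself.
Starting from 0 we can reach 0, 3. That is one component of size 2.
Starting from 1 we can reach 1, 2, 4, 5, 7. That is one component of size 5.
The largest has 5 vertices.

5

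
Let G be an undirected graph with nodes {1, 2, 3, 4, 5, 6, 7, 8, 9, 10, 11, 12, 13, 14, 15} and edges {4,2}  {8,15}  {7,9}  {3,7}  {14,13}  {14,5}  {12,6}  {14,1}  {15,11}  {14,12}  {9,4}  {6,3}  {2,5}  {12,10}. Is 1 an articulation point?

No

Deleting 1 leaves 2 components (was 2), so 1 is not a cut vertex.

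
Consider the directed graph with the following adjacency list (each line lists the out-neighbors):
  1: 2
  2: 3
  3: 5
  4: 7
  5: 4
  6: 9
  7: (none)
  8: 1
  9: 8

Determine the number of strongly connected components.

9

{2} is an SCC by itself.
{3} is an SCC by itself.
{7} is an SCC by itself.
{4} is an SCC by itself.
{5} is an SCC by itself.
(and 4 more singleton SCCs)
That gives 9 strongly connected components.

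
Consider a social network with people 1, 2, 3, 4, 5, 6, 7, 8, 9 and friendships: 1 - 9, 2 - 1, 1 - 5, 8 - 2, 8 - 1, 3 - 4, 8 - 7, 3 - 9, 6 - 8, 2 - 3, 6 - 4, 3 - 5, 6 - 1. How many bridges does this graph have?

1

The edges on the cycle 6-8-2-3-5-1-6 are not bridges since each lies on that cycle.
But removing 8 - 7 disconnects 8 from 7 — this is a bridge.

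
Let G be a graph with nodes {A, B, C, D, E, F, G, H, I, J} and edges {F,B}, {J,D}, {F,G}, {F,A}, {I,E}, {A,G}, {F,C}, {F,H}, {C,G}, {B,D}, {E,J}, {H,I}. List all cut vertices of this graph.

F

Removing F increases the component count from 1 to 2, so F is a cut vertex.
By contrast removing D leaves 1 component; it is not a cut vertex. No other vertex is a cut vertex either.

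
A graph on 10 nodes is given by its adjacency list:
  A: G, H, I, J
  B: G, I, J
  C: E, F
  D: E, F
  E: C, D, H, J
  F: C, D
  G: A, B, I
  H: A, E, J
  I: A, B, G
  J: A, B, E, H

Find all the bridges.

The edges on the cycle E-D-F-C-E are not bridges since each lies on that cycle.
Every edge lies on some cycle, so there are no bridges.

none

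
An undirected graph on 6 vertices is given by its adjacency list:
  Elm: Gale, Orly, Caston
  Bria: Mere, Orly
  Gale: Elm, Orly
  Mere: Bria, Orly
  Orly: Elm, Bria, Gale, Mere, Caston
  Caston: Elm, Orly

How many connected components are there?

Starting from Elm we can reach Elm, Bria, Gale, Mere, Orly, Caston. That is one component of size 6.
Total: 1 component.

1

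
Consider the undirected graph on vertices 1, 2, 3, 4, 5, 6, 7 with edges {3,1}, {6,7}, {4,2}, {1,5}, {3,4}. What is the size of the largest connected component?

5

Starting from 6 we can reach 6, 7. That is one component of size 2.
Starting from 1 we can reach 1, 2, 3, 4, 5. That is one component of size 5.
The largest has 5 vertices.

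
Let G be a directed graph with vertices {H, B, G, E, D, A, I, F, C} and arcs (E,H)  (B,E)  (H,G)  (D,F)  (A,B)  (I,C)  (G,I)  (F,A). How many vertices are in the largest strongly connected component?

{B} is an SCC by itself.
{G} is an SCC by itself.
{D} is an SCC by itself.
{A} is an SCC by itself.
{C} is an SCC by itself.
(and 4 more singleton SCCs)
The largest has 1 vertex.

1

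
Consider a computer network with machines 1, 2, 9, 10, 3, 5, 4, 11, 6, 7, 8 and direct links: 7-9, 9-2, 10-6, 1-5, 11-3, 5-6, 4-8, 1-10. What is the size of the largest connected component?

4

Starting from 3 we can reach 3, 11. That is one component of size 2.
Starting from 4 we can reach 4, 8. That is one component of size 2.
Starting from 2 we can reach 2, 7, 9. That is one component of size 3.
Starting from 1 we can reach 1, 5, 6, 10. That is one component of size 4.
The largest has 4 vertices.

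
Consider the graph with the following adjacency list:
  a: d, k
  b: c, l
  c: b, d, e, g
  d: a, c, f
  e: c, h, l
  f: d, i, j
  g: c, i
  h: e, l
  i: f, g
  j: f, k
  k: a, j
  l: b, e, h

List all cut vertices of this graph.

c

Removing c increases the component count from 1 to 2, so c is a cut vertex.
By contrast removing i leaves 1 component; it is not a cut vertex. No other vertex is a cut vertex either.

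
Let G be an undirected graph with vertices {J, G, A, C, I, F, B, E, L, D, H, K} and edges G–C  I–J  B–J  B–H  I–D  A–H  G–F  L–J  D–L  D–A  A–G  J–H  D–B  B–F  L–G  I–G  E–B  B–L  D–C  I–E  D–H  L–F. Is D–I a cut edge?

After removing D–I, the path D-B-E-I still connects them, so the edge is not a bridge.

No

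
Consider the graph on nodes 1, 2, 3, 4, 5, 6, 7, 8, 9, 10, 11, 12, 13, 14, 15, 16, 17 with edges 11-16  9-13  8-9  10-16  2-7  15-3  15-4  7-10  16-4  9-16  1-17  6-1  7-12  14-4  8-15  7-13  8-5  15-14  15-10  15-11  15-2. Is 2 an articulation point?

No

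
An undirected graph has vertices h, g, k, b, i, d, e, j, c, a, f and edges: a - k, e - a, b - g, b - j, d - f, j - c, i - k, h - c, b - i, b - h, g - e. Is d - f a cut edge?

Yes

Removing d - f leaves no path between d and f: the component count goes from 2 to 3. So it is a bridge.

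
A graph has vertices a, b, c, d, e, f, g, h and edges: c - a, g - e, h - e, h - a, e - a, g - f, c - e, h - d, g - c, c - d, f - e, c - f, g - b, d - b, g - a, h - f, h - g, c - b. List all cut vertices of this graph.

none

Removing d, for instance, still leaves 1 component. No single vertex removal increases the component count — the graph has no articulation points.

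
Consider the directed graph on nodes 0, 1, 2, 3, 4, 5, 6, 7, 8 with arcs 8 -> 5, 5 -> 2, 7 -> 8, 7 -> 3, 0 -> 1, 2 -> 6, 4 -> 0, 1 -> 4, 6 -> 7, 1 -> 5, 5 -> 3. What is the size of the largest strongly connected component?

{2, 5, 6, 7, 8} are all mutually reachable — one SCC of size 5.
{0, 1, 4} are all mutually reachable — one SCC of size 3.
{3} is an SCC by itself.
The largest has 5 vertices.

5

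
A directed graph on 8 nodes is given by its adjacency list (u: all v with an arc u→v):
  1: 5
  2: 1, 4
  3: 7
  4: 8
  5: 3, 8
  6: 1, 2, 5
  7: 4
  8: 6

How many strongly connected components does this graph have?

{1, 2, 3, 4, 5, 6, 7, 8} are all mutually reachable — one SCC of size 8.
That gives 1 strongly connected component.

1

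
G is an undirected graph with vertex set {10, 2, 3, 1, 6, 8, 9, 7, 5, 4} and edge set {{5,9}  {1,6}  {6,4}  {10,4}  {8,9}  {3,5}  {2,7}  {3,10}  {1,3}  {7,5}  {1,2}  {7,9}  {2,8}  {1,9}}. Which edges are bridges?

none

The edges on the cycle 1-2-7-9-1 are not bridges since each lies on that cycle.
Every edge lies on some cycle, so there are no bridges.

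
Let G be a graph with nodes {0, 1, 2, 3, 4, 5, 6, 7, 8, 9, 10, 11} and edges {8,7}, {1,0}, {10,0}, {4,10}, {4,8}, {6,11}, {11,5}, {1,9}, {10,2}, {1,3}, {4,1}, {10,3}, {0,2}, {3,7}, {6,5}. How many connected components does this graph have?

Starting from 5 we can reach 5, 6, 11. That is one component of size 3.
Starting from 0 we can reach 0, 1, 2, 3, 4, 7, 8, 9, 10. That is one component of size 9.
Total: 2 components.

2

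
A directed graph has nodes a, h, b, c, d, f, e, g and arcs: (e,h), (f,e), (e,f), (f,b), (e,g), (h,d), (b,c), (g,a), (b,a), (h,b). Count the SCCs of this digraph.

7

{e, f} are all mutually reachable — one SCC of size 2.
{a} is an SCC by itself.
{h} is an SCC by itself.
{b} is an SCC by itself.
{d} is an SCC by itself.
(and 2 more singleton SCCs)
That gives 7 strongly connected components.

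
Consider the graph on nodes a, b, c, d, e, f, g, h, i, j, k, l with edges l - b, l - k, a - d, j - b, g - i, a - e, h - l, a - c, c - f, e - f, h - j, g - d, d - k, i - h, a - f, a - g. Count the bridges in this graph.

0

The edges on the cycle a-c-f-a are not bridges since each lies on that cycle.
Every edge lies on some cycle, so there are no bridges.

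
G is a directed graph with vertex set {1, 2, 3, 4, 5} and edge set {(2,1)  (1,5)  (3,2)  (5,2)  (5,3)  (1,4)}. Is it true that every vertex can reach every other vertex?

No

There is no directed path from 4 to 3, so the graph is not strongly connected.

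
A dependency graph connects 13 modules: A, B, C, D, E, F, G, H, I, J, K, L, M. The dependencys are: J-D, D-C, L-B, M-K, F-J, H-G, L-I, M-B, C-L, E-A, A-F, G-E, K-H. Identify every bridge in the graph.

I-L

The edges on the cycle M-K-H-G-E-A-F-J-D-C-L-B-M are not bridges since each lies on that cycle.
But removing L-I disconnects L from I — this is a bridge.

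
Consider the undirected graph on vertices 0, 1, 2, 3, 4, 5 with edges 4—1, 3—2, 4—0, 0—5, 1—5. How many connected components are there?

2

Starting from 2 we can reach 2, 3. That is one component of size 2.
Starting from 0 we can reach 0, 1, 4, 5. That is one component of size 4.
Total: 2 components.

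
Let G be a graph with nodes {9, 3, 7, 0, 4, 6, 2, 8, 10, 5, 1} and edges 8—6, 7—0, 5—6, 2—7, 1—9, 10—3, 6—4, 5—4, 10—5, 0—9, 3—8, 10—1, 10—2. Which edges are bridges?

none

The edges on the cycle 10-3-8-6-4-5-10 are not bridges since each lies on that cycle.
Every edge lies on some cycle, so there are no bridges.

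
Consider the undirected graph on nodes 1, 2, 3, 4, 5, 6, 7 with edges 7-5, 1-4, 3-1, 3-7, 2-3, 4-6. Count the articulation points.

4

Removing 1 increases the component count from 1 to 2, so 1 is a cut vertex.
Removing 3 increases the component count from 1 to 3, so 3 is a cut vertex.
Removing 4 increases the component count from 1 to 2, so 4 is a cut vertex.
Likewise 7 is a cut vertex.
By contrast removing 6 leaves 1 component; it is not a cut vertex. No other vertex is a cut vertex either.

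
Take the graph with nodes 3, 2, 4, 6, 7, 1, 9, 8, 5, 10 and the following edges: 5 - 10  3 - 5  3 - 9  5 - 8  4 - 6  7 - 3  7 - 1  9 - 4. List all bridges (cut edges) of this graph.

removing 4 - 9 disconnects 4 from 9; removing 3 - 5 disconnects 3 from 5; removing 8 - 5 disconnects 8 from 5; removing 3 - 7 disconnects 3 from 7 — these are bridges.
In total 8 edges are bridges.

1-7, 10-5, 3-5, 3-7, 3-9, 4-6, 4-9, 5-8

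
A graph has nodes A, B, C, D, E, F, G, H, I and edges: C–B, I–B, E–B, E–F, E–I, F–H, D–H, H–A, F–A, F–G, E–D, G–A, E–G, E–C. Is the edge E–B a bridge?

No

After removing E–B, the path E-I-B still connects them, so the edge is not a bridge.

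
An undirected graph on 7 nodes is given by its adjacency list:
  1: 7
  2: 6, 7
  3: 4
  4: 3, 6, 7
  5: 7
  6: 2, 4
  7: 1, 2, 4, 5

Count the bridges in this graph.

3

The edges on the cycle 7-2-6-4-7 are not bridges since each lies on that cycle.
But removing 7-5 disconnects 7 from 5; removing 4-3 disconnects 4 from 3; removing 7-1 disconnects 7 from 1 — these are bridges.
That makes 3 bridges.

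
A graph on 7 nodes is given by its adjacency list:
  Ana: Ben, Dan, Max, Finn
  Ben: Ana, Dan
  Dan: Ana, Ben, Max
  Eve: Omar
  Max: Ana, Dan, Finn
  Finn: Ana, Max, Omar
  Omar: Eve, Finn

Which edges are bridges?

The edges on the cycle Ana-Ben-Dan-Ana are not bridges since each lies on that cycle.
But removing Omar-Eve disconnects Omar from Eve; removing Omar-Finn disconnects Omar from Finn — these are bridges.

Eve-Omar, Finn-Omar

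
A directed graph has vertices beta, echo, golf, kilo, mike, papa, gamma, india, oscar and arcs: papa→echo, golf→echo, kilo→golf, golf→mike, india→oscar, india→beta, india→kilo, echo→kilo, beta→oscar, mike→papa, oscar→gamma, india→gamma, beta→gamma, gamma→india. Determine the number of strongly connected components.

{echo, golf, kilo, mike, papa} are all mutually reachable — one SCC of size 5.
{beta, gamma, india, oscar} are all mutually reachable — one SCC of size 4.
That gives 2 strongly connected components.

2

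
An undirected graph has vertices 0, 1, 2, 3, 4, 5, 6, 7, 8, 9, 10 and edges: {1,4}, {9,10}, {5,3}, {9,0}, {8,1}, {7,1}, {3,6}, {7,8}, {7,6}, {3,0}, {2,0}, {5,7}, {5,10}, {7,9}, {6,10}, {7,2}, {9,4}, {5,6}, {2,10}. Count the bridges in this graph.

0

The edges on the cycle 7-8-1-4-9-7 are not bridges since each lies on that cycle.
Every edge lies on some cycle, so there are no bridges.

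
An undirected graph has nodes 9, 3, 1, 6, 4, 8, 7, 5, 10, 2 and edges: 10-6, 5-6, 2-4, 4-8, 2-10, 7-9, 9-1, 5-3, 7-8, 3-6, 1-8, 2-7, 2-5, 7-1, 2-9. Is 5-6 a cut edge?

After removing 5-6, the path 5-3-6 still connects them, so the edge is not a bridge.

No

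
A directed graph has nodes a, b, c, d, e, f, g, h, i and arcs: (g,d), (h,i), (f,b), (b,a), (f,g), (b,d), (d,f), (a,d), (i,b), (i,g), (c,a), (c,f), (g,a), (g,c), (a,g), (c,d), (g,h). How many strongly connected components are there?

{a, b, c, d, f, g, h, i} are all mutually reachable — one SCC of size 8.
{e} is an SCC by itself.
That gives 2 strongly connected components.

2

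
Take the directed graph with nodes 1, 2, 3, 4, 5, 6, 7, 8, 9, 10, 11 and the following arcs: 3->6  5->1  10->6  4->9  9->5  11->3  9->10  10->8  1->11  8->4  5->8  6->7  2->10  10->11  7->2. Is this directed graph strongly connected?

From 6 we can reach every vertex (1, 2, 3, 4, 5, 6, 7, 8, 9, 10, 11), and every vertex can reach 6 (1, 2, 3, 4, 5, 6, 7, 8, 9, 10, 11). So the whole graph is one strongly connected component.

Yes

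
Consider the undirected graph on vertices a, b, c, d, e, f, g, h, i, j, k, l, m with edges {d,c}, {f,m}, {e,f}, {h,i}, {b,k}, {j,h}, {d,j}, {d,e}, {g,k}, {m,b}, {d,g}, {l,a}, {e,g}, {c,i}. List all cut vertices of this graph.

Removing d increases the component count from 2 to 3, so d is a cut vertex.
By contrast removing m leaves 2 components; it is not a cut vertex. No other vertex is a cut vertex either.

d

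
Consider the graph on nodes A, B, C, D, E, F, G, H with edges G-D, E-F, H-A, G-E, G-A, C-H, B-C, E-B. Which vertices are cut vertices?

Removing E increases the component count from 1 to 2, so E is a cut vertex.
Removing G increases the component count from 1 to 2, so G is a cut vertex.
By contrast removing B leaves 1 component; it is not a cut vertex. No other vertex is a cut vertex either.

E, G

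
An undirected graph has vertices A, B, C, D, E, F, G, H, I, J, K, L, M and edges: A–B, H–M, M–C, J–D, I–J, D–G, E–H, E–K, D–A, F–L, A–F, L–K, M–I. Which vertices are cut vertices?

A, D, M

Removing A increases the component count from 1 to 2, so A is a cut vertex.
Removing D increases the component count from 1 to 2, so D is a cut vertex.
Removing M increases the component count from 1 to 2, so M is a cut vertex.
By contrast removing J leaves 1 component; it is not a cut vertex. No other vertex is a cut vertex either.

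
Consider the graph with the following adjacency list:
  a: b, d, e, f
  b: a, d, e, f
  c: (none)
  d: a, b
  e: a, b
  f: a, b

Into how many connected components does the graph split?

c is isolated — a component by itself.
Starting from a we can reach a, b, d, e, f. That is one component of size 5.
Total: 2 components.

2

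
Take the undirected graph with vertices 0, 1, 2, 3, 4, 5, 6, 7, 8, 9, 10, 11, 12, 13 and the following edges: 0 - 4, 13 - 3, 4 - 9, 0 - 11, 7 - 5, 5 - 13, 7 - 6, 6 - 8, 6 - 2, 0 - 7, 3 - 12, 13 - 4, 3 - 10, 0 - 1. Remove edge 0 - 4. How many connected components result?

1

0 and 4 are still connected via 0-7-5-13-4, so the component count stays at 1.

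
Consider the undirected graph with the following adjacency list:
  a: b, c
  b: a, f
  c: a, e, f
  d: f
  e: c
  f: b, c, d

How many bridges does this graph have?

2

The edges on the cycle c-f-b-a-c are not bridges since each lies on that cycle.
But removing e-c disconnects e from c; removing d-f disconnects d from f — these are bridges.
That makes 2 bridges.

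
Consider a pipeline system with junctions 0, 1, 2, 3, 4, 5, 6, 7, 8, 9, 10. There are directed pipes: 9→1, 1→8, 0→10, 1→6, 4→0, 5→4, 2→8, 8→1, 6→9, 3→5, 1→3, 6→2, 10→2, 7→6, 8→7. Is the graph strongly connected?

From 10 we can reach every vertex (0, 1, 2, 3, 4, 5, 6, 7, 8, 9, 10), and every vertex can reach 10 (0, 1, 2, 3, 4, 5, 6, 7, 8, 9, 10). So the whole graph is one strongly connected component.

Yes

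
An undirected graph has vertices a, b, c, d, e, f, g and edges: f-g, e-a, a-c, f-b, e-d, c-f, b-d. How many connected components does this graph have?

1

Starting from a we can reach a, b, c, d, e, f, g. That is one component of size 7.
Total: 1 component.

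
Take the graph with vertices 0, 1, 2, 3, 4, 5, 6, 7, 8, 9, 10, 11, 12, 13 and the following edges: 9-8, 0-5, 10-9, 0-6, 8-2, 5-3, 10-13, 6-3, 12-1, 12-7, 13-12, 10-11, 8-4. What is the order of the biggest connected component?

Starting from 0 we can reach 0, 3, 5, 6. That is one component of size 4.
Starting from 1 we can reach 1, 2, 4, 7, 8, 9, 10, 11, 12, 13. That is one component of size 10.
The largest has 10 vertices.

10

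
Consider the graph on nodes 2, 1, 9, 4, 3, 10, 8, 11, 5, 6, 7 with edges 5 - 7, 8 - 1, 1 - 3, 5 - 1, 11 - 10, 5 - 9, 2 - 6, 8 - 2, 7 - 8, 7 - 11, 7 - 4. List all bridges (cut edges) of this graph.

1-3, 10-11, 11-7, 2-6, 2-8, 4-7, 5-9

The edges on the cycle 5-7-8-1-5 are not bridges since each lies on that cycle.
But removing 2 - 8 disconnects 2 from 8; removing 7 - 11 disconnects 7 from 11; removing 5 - 9 disconnects 5 from 9; removing 2 - 6 disconnects 2 from 6 — these are bridges.
In total 7 edges are bridges.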